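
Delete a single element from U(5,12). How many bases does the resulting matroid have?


Deleting e from U(5,12) gives U(5,11) since n > r.
Bases of U(5,11) = C(11,5) = 462.

462


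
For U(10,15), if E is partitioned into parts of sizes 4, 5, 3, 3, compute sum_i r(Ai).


r(Ai) = min(|Ai|, 10) for each part.
Sum = min(4,10) + min(5,10) + min(3,10) + min(3,10)
    = 4 + 5 + 3 + 3
    = 15.

15


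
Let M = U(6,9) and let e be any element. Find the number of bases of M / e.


Contracting e from U(6,9) gives U(5,8).
Bases of U(5,8) = C(8,5) = 56.

56


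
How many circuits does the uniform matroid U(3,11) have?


In U(3,11), circuits are the (4)-element subsets.
Any set of 4 elements is dependent, and removing any one element gives
an independent set of size 3, so it is a minimal dependent set.
Number of circuits = (11 choose 4) = 330.

330


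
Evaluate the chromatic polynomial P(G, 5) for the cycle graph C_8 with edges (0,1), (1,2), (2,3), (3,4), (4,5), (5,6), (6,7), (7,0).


P(C_8, k) = (k-1)^8 + (-1)^8*(k-1).
P(5) = (4)^8 + 4
= 65536 + 4 = 65540.

65540


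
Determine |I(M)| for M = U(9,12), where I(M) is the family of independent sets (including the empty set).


Independent sets of U(9,12) are all subsets of size <= 9.
Count = (12 choose 0) + (12 choose 1) + (12 choose 2) + (12 choose 3) + (12 choose 4) + (12 choose 5) + (12 choose 6) + (12 choose 7) + (12 choose 8) + (12 choose 9)
     = 1 + 12 + 66 + 220 + 495 + 792 + 924 + 792 + 495 + 220
     = 4017.

4017


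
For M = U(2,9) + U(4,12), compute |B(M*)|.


(M1+M2)* = M1* + M2*.
M1* = U(7,9), bases: C(9,7) = 36.
M2* = U(8,12), bases: C(12,8) = 495.
|B(M*)| = 36 * 495 = 17820.

17820


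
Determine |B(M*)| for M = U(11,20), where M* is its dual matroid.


The dual of U(r,n) is U(n-r, n) = U(9,20).
Bases of U(9,20) are all (9)-element subsets.
|B(M*)| = (20 choose 9) = 167960.

167960


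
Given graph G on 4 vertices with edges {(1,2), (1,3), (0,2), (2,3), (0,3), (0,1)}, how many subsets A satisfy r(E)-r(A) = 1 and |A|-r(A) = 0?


R(x,y) = sum over A in 2^E of x^(r(E)-r(A)) * y^(|A|-r(A)).
G has 4 vertices, 6 edges. r(E) = 3.
Enumerate all 2^6 = 64 subsets.
Count subsets with r(E)-r(A)=1 and |A|-r(A)=0: 15.

15


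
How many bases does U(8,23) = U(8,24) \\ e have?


Deleting e from U(8,24) gives U(8,23) since n > r.
Bases of U(8,23) = (23 choose 8) = 490314.

490314


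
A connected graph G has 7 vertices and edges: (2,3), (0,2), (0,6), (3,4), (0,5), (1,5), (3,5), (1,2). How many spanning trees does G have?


By Kirchhoff's matrix tree theorem, the number of spanning trees equals
the determinant of any cofactor of the Laplacian matrix L.
G has 7 vertices and 8 edges.
Computing the (6 x 6) cofactor determinant gives 12.

12


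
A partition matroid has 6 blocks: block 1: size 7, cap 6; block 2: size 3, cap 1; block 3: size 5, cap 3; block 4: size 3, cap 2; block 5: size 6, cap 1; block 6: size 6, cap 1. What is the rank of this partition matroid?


Rank of a partition matroid = sum of min(|Si|, ci) for each block.
= min(7,6) + min(3,1) + min(5,3) + min(3,2) + min(6,1) + min(6,1)
= 6 + 1 + 3 + 2 + 1 + 1
= 14.

14


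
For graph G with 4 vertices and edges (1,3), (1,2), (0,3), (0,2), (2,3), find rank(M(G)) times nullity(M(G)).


r(M) = |V| - c = 4 - 1 = 3.
nullity = |E| - r(M) = 5 - 3 = 2.
Product = 3 * 2 = 6.

6


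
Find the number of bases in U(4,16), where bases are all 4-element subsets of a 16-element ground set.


Bases of U(4,16) are all 4-element subsets of the 16-element ground set.
Number of bases = C(16,4).
C(16,4) = (16 * 15 * 14 * 13) / (1 * 2 * 3 * 4) = 1820.

1820


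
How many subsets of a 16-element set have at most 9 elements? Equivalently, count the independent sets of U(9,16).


Independent sets of U(9,16) are all subsets of size <= 9.
Count = C(16,0) + C(16,1) + C(16,2) + C(16,3) + C(16,4) + C(16,5) + C(16,6) + C(16,7) + C(16,8) + C(16,9)
     = 1 + 16 + 120 + 560 + 1820 + 4368 + 8008 + 11440 + 12870 + 11440
     = 50643.

50643


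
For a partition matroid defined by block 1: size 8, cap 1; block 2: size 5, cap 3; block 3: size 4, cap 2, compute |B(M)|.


A basis picks exactly ci elements from block i.
Number of bases = product of C(|Si|, ci).
= C(8,1) * C(5,3) * C(4,2)
= 8 * 10 * 6
= 480.

480


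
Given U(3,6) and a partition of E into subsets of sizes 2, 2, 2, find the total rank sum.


r(Ai) = min(|Ai|, 3) for each part.
Sum = min(2,3) + min(2,3) + min(2,3)
    = 2 + 2 + 2
    = 6.

6


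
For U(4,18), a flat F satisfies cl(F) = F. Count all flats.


Flats of U(4,18): every subset of size < 4 is a flat, plus E itself.
Count = C(18,0) + C(18,1) + C(18,2) + C(18,3) + 1
     = 1 + 18 + 153 + 816 + 1
     = 989.

989


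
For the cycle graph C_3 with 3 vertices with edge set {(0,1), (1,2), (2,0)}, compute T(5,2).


T(C_3; x,y) = x + x^2 + ... + x^(2) + y.
T(5,2) = 5^1 + 5^2 + 2
= 5 + 25 + 2
= 32.

32


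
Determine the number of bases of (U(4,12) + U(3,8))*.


(M1+M2)* = M1* + M2*.
M1* = U(8,12), bases: C(12,8) = 495.
M2* = U(5,8), bases: C(8,5) = 56.
|B(M*)| = 495 * 56 = 27720.

27720


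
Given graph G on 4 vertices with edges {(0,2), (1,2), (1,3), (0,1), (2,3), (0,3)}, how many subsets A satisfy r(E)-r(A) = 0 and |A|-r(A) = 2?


R(x,y) = sum over A in 2^E of x^(r(E)-r(A)) * y^(|A|-r(A)).
G has 4 vertices, 6 edges. r(E) = 3.
Enumerate all 2^6 = 64 subsets.
Count subsets with r(E)-r(A)=0 and |A|-r(A)=2: 6.

6


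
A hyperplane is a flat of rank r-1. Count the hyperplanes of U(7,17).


Hyperplanes of U(7,17) are flats of rank 6.
In a uniform matroid, these are exactly the (6)-element subsets.
Count = C(17,6) = 17! / (6! * 11!) = 12376.

12376


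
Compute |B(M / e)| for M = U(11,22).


Contracting e from U(11,22) gives U(10,21).
Bases of U(10,21) = (21 choose 10) = 352716.

352716


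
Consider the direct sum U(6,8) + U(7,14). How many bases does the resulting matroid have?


Bases of a direct sum M1 + M2: |B| = |B(M1)| * |B(M2)|.
|B(U(6,8))| = C(8,6) = 28.
|B(U(7,14))| = C(14,7) = 3432.
Total bases = 28 * 3432 = 96096.

96096


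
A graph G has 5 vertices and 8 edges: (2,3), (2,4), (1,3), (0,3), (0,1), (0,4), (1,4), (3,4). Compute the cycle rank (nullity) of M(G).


Cycle rank (nullity) = |E| - r(M) = |E| - (|V| - c).
|E| = 8, |V| = 5, c = 1.
Nullity = 8 - (5 - 1) = 8 - 4 = 4.

4


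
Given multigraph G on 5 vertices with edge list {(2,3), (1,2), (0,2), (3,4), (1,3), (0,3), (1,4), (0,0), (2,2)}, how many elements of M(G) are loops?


In a graphic matroid, a loop is a self-loop edge (u,u) with rank 0.
Examining all 9 edges for self-loops...
Self-loops found: (0,0), (2,2)
Number of loops = 2.

2


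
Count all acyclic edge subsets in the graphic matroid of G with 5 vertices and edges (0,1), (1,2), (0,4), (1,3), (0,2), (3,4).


An independent set in a graphic matroid is an acyclic edge subset.
G has 5 vertices and 6 edges.
Enumerate all 2^6 = 64 subsets, checking for acyclicity.
Total independent sets = 52.

52


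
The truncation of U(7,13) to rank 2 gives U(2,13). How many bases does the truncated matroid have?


Truncating U(7,13) to rank 2 gives U(2,13).
Bases of U(2,13) are all 2-element subsets of 13 elements.
Number of bases = C(13,2) = 13! / (2! * 11!) = 78.

78


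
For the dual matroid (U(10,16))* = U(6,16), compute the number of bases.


The dual of U(r,n) is U(n-r, n) = U(6,16).
Bases of U(6,16) are all (6)-element subsets.
|B(M*)| = C(16,6) = 16! / (6! * 10!) = 8008.

8008


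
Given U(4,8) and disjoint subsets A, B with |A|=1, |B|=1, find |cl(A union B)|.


|A union B| = 1 + 1 = 2 (disjoint).
In U(4,8), cl(S) = S if |S| < 4, else cl(S) = E.
Since 2 < 4, cl(A union B) = A union B.
|cl(A union B)| = 2.

2


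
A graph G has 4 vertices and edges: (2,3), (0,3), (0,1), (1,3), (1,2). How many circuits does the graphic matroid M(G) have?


A circuit in a graphic matroid = edge set of a simple cycle.
G has 4 vertices and 5 edges.
Enumerating all minimal edge subsets forming cycles...
Total circuits found: 3.

3


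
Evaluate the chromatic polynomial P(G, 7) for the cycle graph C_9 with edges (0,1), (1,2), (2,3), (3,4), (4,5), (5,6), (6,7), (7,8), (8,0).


P(C_9, k) = (k-1)^9 + (-1)^9*(k-1).
P(7) = (6)^9 - 6
= 10077696 - 6 = 10077690.

10077690


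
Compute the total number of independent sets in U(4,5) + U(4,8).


For a direct sum, |I(M1+M2)| = |I(M1)| * |I(M2)|.
|I(U(4,5))| = sum C(5,k) for k=0..4 = 31.
|I(U(4,8))| = sum C(8,k) for k=0..4 = 163.
Total = 31 * 163 = 5053.

5053


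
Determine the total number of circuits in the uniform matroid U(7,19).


In U(7,19), circuits are the (8)-element subsets.
Any set of 8 elements is dependent, and removing any one element gives
an independent set of size 7, so it is a minimal dependent set.
Number of circuits = C(19,8) = 75582.

75582


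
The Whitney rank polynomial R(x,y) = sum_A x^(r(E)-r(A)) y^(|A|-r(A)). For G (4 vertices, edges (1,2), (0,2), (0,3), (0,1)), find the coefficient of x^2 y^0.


R(x,y) = sum over A in 2^E of x^(r(E)-r(A)) * y^(|A|-r(A)).
G has 4 vertices, 4 edges. r(E) = 3.
Enumerate all 2^4 = 16 subsets.
Count subsets with r(E)-r(A)=2 and |A|-r(A)=0: 4.

4


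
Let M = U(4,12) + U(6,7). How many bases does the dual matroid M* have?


(M1+M2)* = M1* + M2*.
M1* = U(8,12), bases: C(12,8) = 495.
M2* = U(1,7), bases: C(7,1) = 7.
|B(M*)| = 495 * 7 = 3465.

3465


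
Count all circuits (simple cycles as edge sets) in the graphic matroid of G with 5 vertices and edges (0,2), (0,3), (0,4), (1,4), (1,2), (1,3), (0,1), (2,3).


A circuit in a graphic matroid = edge set of a simple cycle.
G has 5 vertices and 8 edges.
Enumerating all minimal edge subsets forming cycles...
Total circuits found: 12.

12


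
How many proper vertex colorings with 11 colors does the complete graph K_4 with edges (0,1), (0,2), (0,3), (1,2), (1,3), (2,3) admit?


P(K_4, k) = k(k-1)(k-2)...(k-3).
P(11) = (11) * (10) * (9) * (8) = 7920.

7920


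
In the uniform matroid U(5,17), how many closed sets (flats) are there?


Flats of U(5,17): every subset of size < 5 is a flat, plus E itself.
Count = C(17,0) + C(17,1) + C(17,2) + C(17,3) + C(17,4) + 1
     = 1 + 17 + 136 + 680 + 2380 + 1
     = 3215.

3215


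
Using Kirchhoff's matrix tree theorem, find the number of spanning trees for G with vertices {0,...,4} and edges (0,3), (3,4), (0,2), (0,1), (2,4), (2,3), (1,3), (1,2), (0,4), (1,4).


By Kirchhoff's matrix tree theorem, the number of spanning trees equals
the determinant of any cofactor of the Laplacian matrix L.
G has 5 vertices and 10 edges.
Computing the (4 x 4) cofactor determinant gives 125.

125


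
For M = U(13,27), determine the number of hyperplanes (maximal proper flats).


Hyperplanes of U(13,27) are flats of rank 12.
In a uniform matroid, these are exactly the (12)-element subsets.
Count = C(27,12) = 27! / (12! * 15!) = 17383860.

17383860


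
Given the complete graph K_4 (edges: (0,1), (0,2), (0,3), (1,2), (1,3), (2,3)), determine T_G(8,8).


T(K_4; x,y) = x^3 + 3x^2 + 4xy + 2x + y^3 + 3y^2 + 2y.
Substituting x=8, y=8:
= 512 + 192 + 256 + 16 + 512 + 192 + 16
= 1696.

1696


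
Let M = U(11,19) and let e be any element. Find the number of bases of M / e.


Contracting e from U(11,19) gives U(10,18).
Bases of U(10,18) = C(18,10) = 43758.

43758


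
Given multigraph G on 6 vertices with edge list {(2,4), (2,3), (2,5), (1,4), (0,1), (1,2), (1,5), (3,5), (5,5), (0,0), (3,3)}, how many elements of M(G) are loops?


In a graphic matroid, a loop is a self-loop edge (u,u) with rank 0.
Examining all 11 edges for self-loops...
Self-loops found: (5,5), (0,0), (3,3)
Number of loops = 3.

3


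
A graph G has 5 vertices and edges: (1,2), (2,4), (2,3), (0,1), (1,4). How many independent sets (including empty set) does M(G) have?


An independent set in a graphic matroid is an acyclic edge subset.
G has 5 vertices and 5 edges.
Enumerate all 2^5 = 32 subsets, checking for acyclicity.
Total independent sets = 28.

28


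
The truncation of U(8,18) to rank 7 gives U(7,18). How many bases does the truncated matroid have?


Truncating U(8,18) to rank 7 gives U(7,18).
Bases of U(7,18) are all 7-element subsets of 18 elements.
Number of bases = (18 choose 7) = 31824.

31824


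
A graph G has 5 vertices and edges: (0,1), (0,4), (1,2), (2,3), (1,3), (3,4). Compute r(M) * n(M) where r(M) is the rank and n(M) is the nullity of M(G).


r(M) = |V| - c = 5 - 1 = 4.
nullity = |E| - r(M) = 6 - 4 = 2.
Product = 4 * 2 = 8.

8


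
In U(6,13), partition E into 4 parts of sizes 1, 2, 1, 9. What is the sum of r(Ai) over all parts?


r(Ai) = min(|Ai|, 6) for each part.
Sum = min(1,6) + min(2,6) + min(1,6) + min(9,6)
    = 1 + 2 + 1 + 6
    = 10.

10


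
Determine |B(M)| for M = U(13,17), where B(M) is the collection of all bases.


Bases of U(13,17) are all 13-element subsets of the 17-element ground set.
Number of bases = C(17,13).
C(17,13) = 17! / (13! * 4!) = 2380.

2380


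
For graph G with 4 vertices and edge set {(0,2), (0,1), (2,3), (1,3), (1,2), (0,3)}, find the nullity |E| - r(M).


Cycle rank (nullity) = |E| - r(M) = |E| - (|V| - c).
|E| = 6, |V| = 4, c = 1.
Nullity = 6 - (4 - 1) = 6 - 3 = 3.

3


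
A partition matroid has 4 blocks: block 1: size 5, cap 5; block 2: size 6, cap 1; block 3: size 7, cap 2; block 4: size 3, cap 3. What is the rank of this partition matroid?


Rank of a partition matroid = sum of min(|Si|, ci) for each block.
= min(5,5) + min(6,1) + min(7,2) + min(3,3)
= 5 + 1 + 2 + 3
= 11.

11


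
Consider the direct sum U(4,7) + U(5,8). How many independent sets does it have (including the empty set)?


For a direct sum, |I(M1+M2)| = |I(M1)| * |I(M2)|.
|I(U(4,7))| = sum C(7,k) for k=0..4 = 99.
|I(U(5,8))| = sum C(8,k) for k=0..5 = 219.
Total = 99 * 219 = 21681.

21681


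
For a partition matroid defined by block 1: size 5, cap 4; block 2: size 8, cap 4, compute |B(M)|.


A basis picks exactly ci elements from block i.
Number of bases = product of C(|Si|, ci).
= C(5,4) * C(8,4)
= 5 * 70
= 350.

350


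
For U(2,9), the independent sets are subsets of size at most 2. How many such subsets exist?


Independent sets of U(2,9) are all subsets of size <= 2.
Count = C(9,0) + C(9,1) + C(9,2)
     = 1 + 9 + 36
     = 46.

46


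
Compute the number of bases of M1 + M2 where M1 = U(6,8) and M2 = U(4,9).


Bases of a direct sum M1 + M2: |B| = |B(M1)| * |B(M2)|.
|B(U(6,8))| = C(8,6) = 28.
|B(U(4,9))| = C(9,4) = 126.
Total bases = 28 * 126 = 3528.

3528


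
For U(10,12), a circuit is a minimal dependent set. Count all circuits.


In U(10,12), circuits are the (11)-element subsets.
Any set of 11 elements is dependent, and removing any one element gives
an independent set of size 10, so it is a minimal dependent set.
Number of circuits = (12 choose 11) = 12.

12


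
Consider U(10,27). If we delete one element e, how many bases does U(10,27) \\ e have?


Deleting e from U(10,27) gives U(10,26) since n > r.
Bases of U(10,26) = C(26,10) = 5311735.

5311735


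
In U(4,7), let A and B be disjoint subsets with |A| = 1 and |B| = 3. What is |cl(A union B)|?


|A union B| = 1 + 3 = 4 (disjoint).
In U(4,7), cl(S) = S if |S| < 4, else cl(S) = E.
Since 4 >= 4, cl(A union B) = E.
|cl(A union B)| = 7.

7


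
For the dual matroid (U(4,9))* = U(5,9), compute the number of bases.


The dual of U(r,n) is U(n-r, n) = U(5,9).
Bases of U(5,9) are all (5)-element subsets.
|B(M*)| = C(9,5) = 126.

126


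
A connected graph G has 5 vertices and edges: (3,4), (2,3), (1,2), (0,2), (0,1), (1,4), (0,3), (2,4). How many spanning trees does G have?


By Kirchhoff's matrix tree theorem, the number of spanning trees equals
the determinant of any cofactor of the Laplacian matrix L.
G has 5 vertices and 8 edges.
Computing the (4 x 4) cofactor determinant gives 45.

45


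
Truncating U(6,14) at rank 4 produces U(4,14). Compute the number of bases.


Truncating U(6,14) to rank 4 gives U(4,14).
Bases of U(4,14) are all 4-element subsets of 14 elements.
Number of bases = C(14,4) = (14 * 13 * 12 * 11) / (1 * 2 * 3 * 4) = 1001.

1001


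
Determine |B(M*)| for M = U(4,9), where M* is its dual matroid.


The dual of U(r,n) is U(n-r, n) = U(5,9).
Bases of U(5,9) are all (5)-element subsets.
|B(M*)| = C(9,5) = 9! / (5! * 4!) = 126.

126


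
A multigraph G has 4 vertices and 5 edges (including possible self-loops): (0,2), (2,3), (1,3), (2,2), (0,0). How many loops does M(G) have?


In a graphic matroid, a loop is a self-loop edge (u,u) with rank 0.
Examining all 5 edges for self-loops...
Self-loops found: (2,2), (0,0)
Number of loops = 2.

2


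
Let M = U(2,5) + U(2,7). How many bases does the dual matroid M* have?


(M1+M2)* = M1* + M2*.
M1* = U(3,5), bases: C(5,3) = 10.
M2* = U(5,7), bases: C(7,5) = 21.
|B(M*)| = 10 * 21 = 210.

210


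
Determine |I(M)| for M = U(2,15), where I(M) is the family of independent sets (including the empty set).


Independent sets of U(2,15) are all subsets of size <= 2.
Count = (15 choose 0) + (15 choose 1) + (15 choose 2)
     = 1 + 15 + 105
     = 121.

121


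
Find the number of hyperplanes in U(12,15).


Hyperplanes of U(12,15) are flats of rank 11.
In a uniform matroid, these are exactly the (11)-element subsets.
Count = (15 choose 11) = 1365.

1365


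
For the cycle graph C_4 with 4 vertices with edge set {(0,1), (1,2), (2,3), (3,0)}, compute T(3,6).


T(C_4; x,y) = x + x^2 + ... + x^(3) + y.
T(3,6) = 3^1 + 3^2 + 3^3 + 6
= 3 + 9 + 27 + 6
= 45.

45


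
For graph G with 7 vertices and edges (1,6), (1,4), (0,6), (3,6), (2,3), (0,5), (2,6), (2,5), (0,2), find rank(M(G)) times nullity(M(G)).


r(M) = |V| - c = 7 - 1 = 6.
nullity = |E| - r(M) = 9 - 6 = 3.
Product = 6 * 3 = 18.

18


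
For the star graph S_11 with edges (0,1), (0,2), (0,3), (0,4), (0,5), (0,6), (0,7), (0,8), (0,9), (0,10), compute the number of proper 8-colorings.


P(tree, k) = k * (k-1)^(10) for any tree on 11 vertices.
P(8) = 8 * 7^10 = 8 * 282475249 = 2259801992.

2259801992


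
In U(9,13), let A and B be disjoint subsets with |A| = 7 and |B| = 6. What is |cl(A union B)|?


|A union B| = 7 + 6 = 13 (disjoint).
In U(9,13), cl(S) = S if |S| < 9, else cl(S) = E.
Since 13 >= 9, cl(A union B) = E.
|cl(A union B)| = 13.

13


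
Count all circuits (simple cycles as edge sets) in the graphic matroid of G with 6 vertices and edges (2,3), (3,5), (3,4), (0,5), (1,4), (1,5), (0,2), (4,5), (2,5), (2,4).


A circuit in a graphic matroid = edge set of a simple cycle.
G has 6 vertices and 10 edges.
Enumerating all minimal edge subsets forming cycles...
Total circuits found: 19.

19


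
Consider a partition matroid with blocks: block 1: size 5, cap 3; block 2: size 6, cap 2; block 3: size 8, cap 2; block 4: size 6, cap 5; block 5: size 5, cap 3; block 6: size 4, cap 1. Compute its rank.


Rank of a partition matroid = sum of min(|Si|, ci) for each block.
= min(5,3) + min(6,2) + min(8,2) + min(6,5) + min(5,3) + min(4,1)
= 3 + 2 + 2 + 5 + 3 + 1
= 16.

16


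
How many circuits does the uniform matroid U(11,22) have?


In U(11,22), circuits are the (12)-element subsets.
Any set of 12 elements is dependent, and removing any one element gives
an independent set of size 11, so it is a minimal dependent set.
Number of circuits = C(22,12) = 22! / (12! * 10!) = 646646.

646646


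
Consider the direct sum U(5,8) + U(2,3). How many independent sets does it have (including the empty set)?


For a direct sum, |I(M1+M2)| = |I(M1)| * |I(M2)|.
|I(U(5,8))| = sum C(8,k) for k=0..5 = 219.
|I(U(2,3))| = sum C(3,k) for k=0..2 = 7.
Total = 219 * 7 = 1533.

1533


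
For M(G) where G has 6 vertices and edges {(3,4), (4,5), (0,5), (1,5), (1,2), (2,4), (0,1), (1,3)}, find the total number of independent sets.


An independent set in a graphic matroid is an acyclic edge subset.
G has 6 vertices and 8 edges.
Enumerate all 2^8 = 256 subsets, checking for acyclicity.
Total independent sets = 186.

186


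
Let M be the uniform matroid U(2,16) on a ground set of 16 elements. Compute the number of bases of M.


Bases of U(2,16) are all 2-element subsets of the 16-element ground set.
Number of bases = C(16,2).
(16 choose 2) = 120.

120


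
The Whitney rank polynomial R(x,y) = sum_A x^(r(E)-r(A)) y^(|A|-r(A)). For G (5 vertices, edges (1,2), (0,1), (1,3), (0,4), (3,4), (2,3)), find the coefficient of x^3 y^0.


R(x,y) = sum over A in 2^E of x^(r(E)-r(A)) * y^(|A|-r(A)).
G has 5 vertices, 6 edges. r(E) = 4.
Enumerate all 2^6 = 64 subsets.
Count subsets with r(E)-r(A)=3 and |A|-r(A)=0: 6.

6


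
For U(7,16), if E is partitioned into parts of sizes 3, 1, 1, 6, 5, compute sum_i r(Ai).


r(Ai) = min(|Ai|, 7) for each part.
Sum = min(3,7) + min(1,7) + min(1,7) + min(6,7) + min(5,7)
    = 3 + 1 + 1 + 6 + 5
    = 16.

16


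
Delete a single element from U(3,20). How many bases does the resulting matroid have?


Deleting e from U(3,20) gives U(3,19) since n > r.
Bases of U(3,19) = C(19,3) = (19 * 18 * 17) / (1 * 2 * 3) = 969.

969


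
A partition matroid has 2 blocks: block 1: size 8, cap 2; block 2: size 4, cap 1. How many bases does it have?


A basis picks exactly ci elements from block i.
Number of bases = product of C(|Si|, ci).
= C(8,2) * C(4,1)
= 28 * 4
= 112.

112


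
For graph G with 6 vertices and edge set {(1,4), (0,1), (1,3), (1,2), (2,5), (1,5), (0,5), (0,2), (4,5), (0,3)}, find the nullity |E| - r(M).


Cycle rank (nullity) = |E| - r(M) = |E| - (|V| - c).
|E| = 10, |V| = 6, c = 1.
Nullity = 10 - (6 - 1) = 10 - 5 = 5.

5


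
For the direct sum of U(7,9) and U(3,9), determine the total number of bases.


Bases of a direct sum M1 + M2: |B| = |B(M1)| * |B(M2)|.
|B(U(7,9))| = C(9,7) = 36.
|B(U(3,9))| = C(9,3) = 84.
Total bases = 36 * 84 = 3024.

3024


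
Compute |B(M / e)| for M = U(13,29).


Contracting e from U(13,29) gives U(12,28).
Bases of U(12,28) = (28 choose 12) = 30421755.

30421755


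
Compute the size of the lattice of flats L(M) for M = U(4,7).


Flats of U(4,7): every subset of size < 4 is a flat, plus E itself.
Count = (7 choose 0) + (7 choose 1) + (7 choose 2) + (7 choose 3) + 1
     = 1 + 7 + 21 + 35 + 1
     = 65.

65


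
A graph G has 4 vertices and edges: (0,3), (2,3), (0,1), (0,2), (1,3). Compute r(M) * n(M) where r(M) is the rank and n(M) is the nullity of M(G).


r(M) = |V| - c = 4 - 1 = 3.
nullity = |E| - r(M) = 5 - 3 = 2.
Product = 3 * 2 = 6.

6


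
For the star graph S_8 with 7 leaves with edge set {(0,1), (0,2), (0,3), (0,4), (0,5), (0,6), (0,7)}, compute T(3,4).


A star on 8 vertices is a tree with 7 edges.
T(x,y) = x^(7) for any tree.
T(3,4) = 3^7 = 2187.

2187


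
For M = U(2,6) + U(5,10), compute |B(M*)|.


(M1+M2)* = M1* + M2*.
M1* = U(4,6), bases: C(6,4) = 15.
M2* = U(5,10), bases: C(10,5) = 252.
|B(M*)| = 15 * 252 = 3780.

3780


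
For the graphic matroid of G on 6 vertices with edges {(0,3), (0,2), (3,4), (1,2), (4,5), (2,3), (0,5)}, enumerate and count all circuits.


A circuit in a graphic matroid = edge set of a simple cycle.
G has 6 vertices and 7 edges.
Enumerating all minimal edge subsets forming cycles...
Total circuits found: 3.

3


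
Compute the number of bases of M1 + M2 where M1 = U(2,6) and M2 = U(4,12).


Bases of a direct sum M1 + M2: |B| = |B(M1)| * |B(M2)|.
|B(U(2,6))| = C(6,2) = 15.
|B(U(4,12))| = C(12,4) = 495.
Total bases = 15 * 495 = 7425.

7425


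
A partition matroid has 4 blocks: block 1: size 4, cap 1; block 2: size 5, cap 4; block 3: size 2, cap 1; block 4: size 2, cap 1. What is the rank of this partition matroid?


Rank of a partition matroid = sum of min(|Si|, ci) for each block.
= min(4,1) + min(5,4) + min(2,1) + min(2,1)
= 1 + 4 + 1 + 1
= 7.

7


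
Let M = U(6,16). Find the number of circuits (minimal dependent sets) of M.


In U(6,16), circuits are the (7)-element subsets.
Any set of 7 elements is dependent, and removing any one element gives
an independent set of size 6, so it is a minimal dependent set.
Number of circuits = (16 choose 7) = 11440.

11440


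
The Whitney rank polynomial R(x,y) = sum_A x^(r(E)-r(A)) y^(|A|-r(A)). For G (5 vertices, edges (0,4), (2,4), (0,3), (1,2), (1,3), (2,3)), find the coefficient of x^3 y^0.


R(x,y) = sum over A in 2^E of x^(r(E)-r(A)) * y^(|A|-r(A)).
G has 5 vertices, 6 edges. r(E) = 4.
Enumerate all 2^6 = 64 subsets.
Count subsets with r(E)-r(A)=3 and |A|-r(A)=0: 6.

6


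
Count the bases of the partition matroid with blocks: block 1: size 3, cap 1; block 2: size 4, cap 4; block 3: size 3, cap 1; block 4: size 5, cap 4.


A basis picks exactly ci elements from block i.
Number of bases = product of C(|Si|, ci).
= C(3,1) * C(4,4) * C(3,1) * C(5,4)
= 3 * 1 * 3 * 5
= 45.

45


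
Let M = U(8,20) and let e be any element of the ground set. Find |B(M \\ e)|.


Deleting e from U(8,20) gives U(8,19) since n > r.
Bases of U(8,19) = C(19,8) = 75582.

75582


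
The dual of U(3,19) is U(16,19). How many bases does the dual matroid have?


The dual of U(r,n) is U(n-r, n) = U(16,19).
Bases of U(16,19) are all (16)-element subsets.
|B(M*)| = C(19,16) = 969.

969


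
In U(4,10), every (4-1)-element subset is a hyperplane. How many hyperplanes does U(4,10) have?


Hyperplanes of U(4,10) are flats of rank 3.
In a uniform matroid, these are exactly the (3)-element subsets.
Count = C(10,3) = 10! / (3! * 7!) = 120.

120


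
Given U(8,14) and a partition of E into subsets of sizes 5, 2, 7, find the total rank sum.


r(Ai) = min(|Ai|, 8) for each part.
Sum = min(5,8) + min(2,8) + min(7,8)
    = 5 + 2 + 7
    = 14.

14


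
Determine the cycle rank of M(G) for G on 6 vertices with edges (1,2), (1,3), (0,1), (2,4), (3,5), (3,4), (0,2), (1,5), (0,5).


Cycle rank (nullity) = |E| - r(M) = |E| - (|V| - c).
|E| = 9, |V| = 6, c = 1.
Nullity = 9 - (6 - 1) = 9 - 5 = 4.

4


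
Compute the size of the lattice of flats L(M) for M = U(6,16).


Flats of U(6,16): every subset of size < 6 is a flat, plus E itself.
Count = (16 choose 0) + (16 choose 1) + (16 choose 2) + (16 choose 3) + (16 choose 4) + (16 choose 5) + 1
     = 1 + 16 + 120 + 560 + 1820 + 4368 + 1
     = 6886.

6886


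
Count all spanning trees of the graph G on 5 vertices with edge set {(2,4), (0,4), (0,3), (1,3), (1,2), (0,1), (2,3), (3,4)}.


By Kirchhoff's matrix tree theorem, the number of spanning trees equals
the determinant of any cofactor of the Laplacian matrix L.
G has 5 vertices and 8 edges.
Computing the (4 x 4) cofactor determinant gives 45.

45


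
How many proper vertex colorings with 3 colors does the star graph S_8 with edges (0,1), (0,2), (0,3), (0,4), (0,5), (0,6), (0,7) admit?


P(tree, k) = k * (k-1)^(7) for any tree on 8 vertices.
P(3) = 3 * 2^7 = 3 * 128 = 384.

384


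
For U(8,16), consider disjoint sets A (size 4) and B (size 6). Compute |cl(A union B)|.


|A union B| = 4 + 6 = 10 (disjoint).
In U(8,16), cl(S) = S if |S| < 8, else cl(S) = E.
Since 10 >= 8, cl(A union B) = E.
|cl(A union B)| = 16.

16


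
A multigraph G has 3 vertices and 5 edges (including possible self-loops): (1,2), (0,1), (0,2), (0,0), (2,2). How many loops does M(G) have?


In a graphic matroid, a loop is a self-loop edge (u,u) with rank 0.
Examining all 5 edges for self-loops...
Self-loops found: (0,0), (2,2)
Number of loops = 2.

2


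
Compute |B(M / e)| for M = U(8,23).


Contracting e from U(8,23) gives U(7,22).
Bases of U(7,22) = C(22,7) = 22! / (7! * 15!) = 170544.

170544


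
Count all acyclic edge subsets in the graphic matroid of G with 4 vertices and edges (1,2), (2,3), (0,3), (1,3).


An independent set in a graphic matroid is an acyclic edge subset.
G has 4 vertices and 4 edges.
Enumerate all 2^4 = 16 subsets, checking for acyclicity.
Total independent sets = 14.

14


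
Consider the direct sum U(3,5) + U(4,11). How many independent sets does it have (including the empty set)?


For a direct sum, |I(M1+M2)| = |I(M1)| * |I(M2)|.
|I(U(3,5))| = sum C(5,k) for k=0..3 = 26.
|I(U(4,11))| = sum C(11,k) for k=0..4 = 562.
Total = 26 * 562 = 14612.

14612


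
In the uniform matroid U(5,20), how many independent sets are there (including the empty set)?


Independent sets of U(5,20) are all subsets of size <= 5.
Count = (20 choose 0) + (20 choose 1) + (20 choose 2) + (20 choose 3) + (20 choose 4) + (20 choose 5)
     = 1 + 20 + 190 + 1140 + 4845 + 15504
     = 21700.

21700


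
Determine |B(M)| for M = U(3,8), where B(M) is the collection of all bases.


Bases of U(3,8) are all 3-element subsets of the 8-element ground set.
Number of bases = C(8,3).
C(8,3) = 8! / (3! * 5!) = 56.

56


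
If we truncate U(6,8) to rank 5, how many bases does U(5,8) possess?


Truncating U(6,8) to rank 5 gives U(5,8).
Bases of U(5,8) are all 5-element subsets of 8 elements.
Number of bases = C(8,5) = 8! / (5! * 3!) = 56.

56


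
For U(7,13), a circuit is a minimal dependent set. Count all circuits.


In U(7,13), circuits are the (8)-element subsets.
Any set of 8 elements is dependent, and removing any one element gives
an independent set of size 7, so it is a minimal dependent set.
Number of circuits = C(13,8) = 1287.

1287


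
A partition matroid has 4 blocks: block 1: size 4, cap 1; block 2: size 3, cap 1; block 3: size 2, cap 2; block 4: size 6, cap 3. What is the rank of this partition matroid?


Rank of a partition matroid = sum of min(|Si|, ci) for each block.
= min(4,1) + min(3,1) + min(2,2) + min(6,3)
= 1 + 1 + 2 + 3
= 7.

7


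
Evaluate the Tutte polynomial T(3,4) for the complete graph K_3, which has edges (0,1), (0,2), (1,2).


T(K_3; x,y) = x^2 + x + y.
T(3,4) = 9 + 3 + 4 = 16.

16


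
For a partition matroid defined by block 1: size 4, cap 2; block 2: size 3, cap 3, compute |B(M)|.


A basis picks exactly ci elements from block i.
Number of bases = product of C(|Si|, ci).
= C(4,2) * C(3,3)
= 6 * 1
= 6.

6


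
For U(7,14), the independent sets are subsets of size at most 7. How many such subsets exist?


Independent sets of U(7,14) are all subsets of size <= 7.
Count = C(14,0) + C(14,1) + C(14,2) + C(14,3) + C(14,4) + C(14,5) + C(14,6) + C(14,7)
     = 1 + 14 + 91 + 364 + 1001 + 2002 + 3003 + 3432
     = 9908.

9908


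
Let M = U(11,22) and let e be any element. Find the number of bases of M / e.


Contracting e from U(11,22) gives U(10,21).
Bases of U(10,21) = (21 choose 10) = 352716.

352716


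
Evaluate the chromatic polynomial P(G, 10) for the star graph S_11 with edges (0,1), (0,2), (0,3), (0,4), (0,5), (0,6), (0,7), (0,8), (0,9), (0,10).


P(tree, k) = k * (k-1)^(10) for any tree on 11 vertices.
P(10) = 10 * 9^10 = 10 * 3486784401 = 34867844010.

34867844010


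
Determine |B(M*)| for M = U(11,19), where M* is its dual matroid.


The dual of U(r,n) is U(n-r, n) = U(8,19).
Bases of U(8,19) are all (8)-element subsets.
|B(M*)| = (19 choose 8) = 75582.

75582


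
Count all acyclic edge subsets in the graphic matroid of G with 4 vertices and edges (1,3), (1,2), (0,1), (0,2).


An independent set in a graphic matroid is an acyclic edge subset.
G has 4 vertices and 4 edges.
Enumerate all 2^4 = 16 subsets, checking for acyclicity.
Total independent sets = 14.

14


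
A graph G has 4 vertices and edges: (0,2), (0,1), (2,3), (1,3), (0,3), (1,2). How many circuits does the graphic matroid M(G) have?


A circuit in a graphic matroid = edge set of a simple cycle.
G has 4 vertices and 6 edges.
Enumerating all minimal edge subsets forming cycles...
Total circuits found: 7.

7


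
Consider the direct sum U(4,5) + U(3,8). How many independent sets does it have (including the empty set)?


For a direct sum, |I(M1+M2)| = |I(M1)| * |I(M2)|.
|I(U(4,5))| = sum C(5,k) for k=0..4 = 31.
|I(U(3,8))| = sum C(8,k) for k=0..3 = 93.
Total = 31 * 93 = 2883.

2883


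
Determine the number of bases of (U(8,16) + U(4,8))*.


(M1+M2)* = M1* + M2*.
M1* = U(8,16), bases: C(16,8) = 12870.
M2* = U(4,8), bases: C(8,4) = 70.
|B(M*)| = 12870 * 70 = 900900.

900900


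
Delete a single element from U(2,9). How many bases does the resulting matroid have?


Deleting e from U(2,9) gives U(2,8) since n > r.
Bases of U(2,8) = C(8,2) = (8 * 7) / (1 * 2) = 28.

28


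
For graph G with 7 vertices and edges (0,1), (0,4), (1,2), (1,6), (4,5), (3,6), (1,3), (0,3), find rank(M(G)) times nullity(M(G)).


r(M) = |V| - c = 7 - 1 = 6.
nullity = |E| - r(M) = 8 - 6 = 2.
Product = 6 * 2 = 12.

12


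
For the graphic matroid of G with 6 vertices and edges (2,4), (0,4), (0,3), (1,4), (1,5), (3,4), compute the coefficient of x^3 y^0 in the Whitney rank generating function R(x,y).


R(x,y) = sum over A in 2^E of x^(r(E)-r(A)) * y^(|A|-r(A)).
G has 6 vertices, 6 edges. r(E) = 5.
Enumerate all 2^6 = 64 subsets.
Count subsets with r(E)-r(A)=3 and |A|-r(A)=0: 15.

15


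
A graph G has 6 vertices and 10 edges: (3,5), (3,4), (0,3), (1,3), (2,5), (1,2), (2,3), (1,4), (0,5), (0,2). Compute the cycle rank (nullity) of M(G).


Cycle rank (nullity) = |E| - r(M) = |E| - (|V| - c).
|E| = 10, |V| = 6, c = 1.
Nullity = 10 - (6 - 1) = 10 - 5 = 5.

5


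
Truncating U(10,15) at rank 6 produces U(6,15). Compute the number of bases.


Truncating U(10,15) to rank 6 gives U(6,15).
Bases of U(6,15) are all 6-element subsets of 15 elements.
Number of bases = C(15,6) = 5005.

5005


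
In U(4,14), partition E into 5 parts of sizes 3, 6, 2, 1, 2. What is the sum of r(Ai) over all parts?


r(Ai) = min(|Ai|, 4) for each part.
Sum = min(3,4) + min(6,4) + min(2,4) + min(1,4) + min(2,4)
    = 3 + 4 + 2 + 1 + 2
    = 12.

12


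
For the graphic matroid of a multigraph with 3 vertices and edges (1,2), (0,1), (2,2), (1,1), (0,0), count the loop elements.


In a graphic matroid, a loop is a self-loop edge (u,u) with rank 0.
Examining all 5 edges for self-loops...
Self-loops found: (2,2), (1,1), (0,0)
Number of loops = 3.

3


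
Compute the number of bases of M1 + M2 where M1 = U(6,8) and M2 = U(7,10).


Bases of a direct sum M1 + M2: |B| = |B(M1)| * |B(M2)|.
|B(U(6,8))| = C(8,6) = 28.
|B(U(7,10))| = C(10,7) = 120.
Total bases = 28 * 120 = 3360.

3360


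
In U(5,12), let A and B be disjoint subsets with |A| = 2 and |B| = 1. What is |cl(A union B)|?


|A union B| = 2 + 1 = 3 (disjoint).
In U(5,12), cl(S) = S if |S| < 5, else cl(S) = E.
Since 3 < 5, cl(A union B) = A union B.
|cl(A union B)| = 3.

3


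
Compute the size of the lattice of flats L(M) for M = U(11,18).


Flats of U(11,18): every subset of size < 11 is a flat, plus E itself.
Count = (18 choose 0) + (18 choose 1) + (18 choose 2) + (18 choose 3) + (18 choose 4) + (18 choose 5) + (18 choose 6) + (18 choose 7) + (18 choose 8) + (18 choose 9) + (18 choose 10) + 1
     = 1 + 18 + 153 + 816 + 3060 + 8568 + 18564 + 31824 + 43758 + 48620 + 43758 + 1
     = 199141.

199141


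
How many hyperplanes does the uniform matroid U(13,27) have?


Hyperplanes of U(13,27) are flats of rank 12.
In a uniform matroid, these are exactly the (12)-element subsets.
Count = (27 choose 12) = 17383860.

17383860


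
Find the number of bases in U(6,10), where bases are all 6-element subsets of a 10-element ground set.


Bases of U(6,10) are all 6-element subsets of the 10-element ground set.
Number of bases = C(10,6).
C(10,6) = 210.

210


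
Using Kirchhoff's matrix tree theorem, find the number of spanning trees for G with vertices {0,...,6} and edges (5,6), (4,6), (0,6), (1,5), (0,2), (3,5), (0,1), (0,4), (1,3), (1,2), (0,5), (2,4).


By Kirchhoff's matrix tree theorem, the number of spanning trees equals
the determinant of any cofactor of the Laplacian matrix L.
G has 7 vertices and 12 edges.
Computing the (6 x 6) cofactor determinant gives 308.

308


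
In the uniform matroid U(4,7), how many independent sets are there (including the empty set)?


Independent sets of U(4,7) are all subsets of size <= 4.
Count = (7 choose 0) + (7 choose 1) + (7 choose 2) + (7 choose 3) + (7 choose 4)
     = 1 + 7 + 21 + 35 + 35
     = 99.

99


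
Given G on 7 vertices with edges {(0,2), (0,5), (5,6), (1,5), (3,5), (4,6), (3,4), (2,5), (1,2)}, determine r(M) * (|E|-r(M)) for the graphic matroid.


r(M) = |V| - c = 7 - 1 = 6.
nullity = |E| - r(M) = 9 - 6 = 3.
Product = 6 * 3 = 18.

18


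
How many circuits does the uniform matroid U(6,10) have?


In U(6,10), circuits are the (7)-element subsets.
Any set of 7 elements is dependent, and removing any one element gives
an independent set of size 6, so it is a minimal dependent set.
Number of circuits = C(10,7) = 10! / (7! * 3!) = 120.

120


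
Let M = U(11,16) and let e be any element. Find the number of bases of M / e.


Contracting e from U(11,16) gives U(10,15).
Bases of U(10,15) = C(15,10) = 3003.

3003


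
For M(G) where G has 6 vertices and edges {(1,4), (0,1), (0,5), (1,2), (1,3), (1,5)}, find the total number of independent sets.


An independent set in a graphic matroid is an acyclic edge subset.
G has 6 vertices and 6 edges.
Enumerate all 2^6 = 64 subsets, checking for acyclicity.
Total independent sets = 56.

56


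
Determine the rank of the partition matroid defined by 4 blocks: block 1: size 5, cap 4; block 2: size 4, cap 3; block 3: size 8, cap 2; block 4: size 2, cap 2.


Rank of a partition matroid = sum of min(|Si|, ci) for each block.
= min(5,4) + min(4,3) + min(8,2) + min(2,2)
= 4 + 3 + 2 + 2
= 11.

11


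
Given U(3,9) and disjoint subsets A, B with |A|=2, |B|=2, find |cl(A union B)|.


|A union B| = 2 + 2 = 4 (disjoint).
In U(3,9), cl(S) = S if |S| < 3, else cl(S) = E.
Since 4 >= 3, cl(A union B) = E.
|cl(A union B)| = 9.

9


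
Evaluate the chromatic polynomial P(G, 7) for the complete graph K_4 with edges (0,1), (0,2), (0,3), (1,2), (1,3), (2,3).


P(K_4, k) = k(k-1)(k-2)...(k-3).
P(7) = (7) * (6) * (5) * (4) = 840.

840


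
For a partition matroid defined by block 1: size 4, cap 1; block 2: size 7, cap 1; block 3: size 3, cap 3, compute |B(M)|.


A basis picks exactly ci elements from block i.
Number of bases = product of C(|Si|, ci).
= C(4,1) * C(7,1) * C(3,3)
= 4 * 7 * 1
= 28.

28


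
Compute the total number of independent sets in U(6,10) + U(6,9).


For a direct sum, |I(M1+M2)| = |I(M1)| * |I(M2)|.
|I(U(6,10))| = sum C(10,k) for k=0..6 = 848.
|I(U(6,9))| = sum C(9,k) for k=0..6 = 466.
Total = 848 * 466 = 395168.

395168


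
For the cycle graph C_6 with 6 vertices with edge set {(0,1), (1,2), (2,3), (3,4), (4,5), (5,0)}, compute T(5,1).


T(C_6; x,y) = x + x^2 + ... + x^(5) + y.
T(5,1) = 5^1 + 5^2 + 5^3 + 5^4 + 5^5 + 1
= 5 + 25 + 125 + 625 + 3125 + 1
= 3906.

3906


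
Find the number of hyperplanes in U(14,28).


Hyperplanes of U(14,28) are flats of rank 13.
In a uniform matroid, these are exactly the (13)-element subsets.
Count = C(28,13) = 28! / (13! * 15!) = 37442160.

37442160


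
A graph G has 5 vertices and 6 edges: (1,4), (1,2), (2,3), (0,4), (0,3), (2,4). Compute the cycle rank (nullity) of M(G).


Cycle rank (nullity) = |E| - r(M) = |E| - (|V| - c).
|E| = 6, |V| = 5, c = 1.
Nullity = 6 - (5 - 1) = 6 - 4 = 2.

2


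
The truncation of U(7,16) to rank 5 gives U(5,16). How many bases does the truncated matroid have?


Truncating U(7,16) to rank 5 gives U(5,16).
Bases of U(5,16) are all 5-element subsets of 16 elements.
Number of bases = C(16,5) = 16! / (5! * 11!) = 4368.

4368


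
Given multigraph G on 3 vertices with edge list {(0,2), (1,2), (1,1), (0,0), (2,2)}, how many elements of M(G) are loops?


In a graphic matroid, a loop is a self-loop edge (u,u) with rank 0.
Examining all 5 edges for self-loops...
Self-loops found: (1,1), (0,0), (2,2)
Number of loops = 3.

3
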